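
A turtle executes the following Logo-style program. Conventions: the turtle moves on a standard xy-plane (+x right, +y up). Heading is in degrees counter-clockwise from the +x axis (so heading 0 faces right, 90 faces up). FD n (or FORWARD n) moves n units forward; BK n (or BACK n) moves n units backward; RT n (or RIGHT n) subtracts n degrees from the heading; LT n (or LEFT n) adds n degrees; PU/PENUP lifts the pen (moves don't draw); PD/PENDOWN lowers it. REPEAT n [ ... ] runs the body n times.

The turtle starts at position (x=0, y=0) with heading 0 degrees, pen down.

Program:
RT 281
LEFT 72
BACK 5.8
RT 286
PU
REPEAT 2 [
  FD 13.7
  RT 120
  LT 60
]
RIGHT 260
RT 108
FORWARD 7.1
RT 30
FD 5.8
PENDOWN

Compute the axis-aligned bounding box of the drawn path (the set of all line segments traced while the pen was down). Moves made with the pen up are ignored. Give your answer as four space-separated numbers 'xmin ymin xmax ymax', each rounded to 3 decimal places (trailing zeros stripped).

Executing turtle program step by step:
Start: pos=(0,0), heading=0, pen down
RT 281: heading 0 -> 79
LT 72: heading 79 -> 151
BK 5.8: (0,0) -> (5.073,-2.812) [heading=151, draw]
RT 286: heading 151 -> 225
PU: pen up
REPEAT 2 [
  -- iteration 1/2 --
  FD 13.7: (5.073,-2.812) -> (-4.615,-12.499) [heading=225, move]
  RT 120: heading 225 -> 105
  LT 60: heading 105 -> 165
  -- iteration 2/2 --
  FD 13.7: (-4.615,-12.499) -> (-17.848,-8.953) [heading=165, move]
  RT 120: heading 165 -> 45
  LT 60: heading 45 -> 105
]
RT 260: heading 105 -> 205
RT 108: heading 205 -> 97
FD 7.1: (-17.848,-8.953) -> (-18.713,-1.906) [heading=97, move]
RT 30: heading 97 -> 67
FD 5.8: (-18.713,-1.906) -> (-16.447,3.433) [heading=67, move]
PD: pen down
Final: pos=(-16.447,3.433), heading=67, 1 segment(s) drawn

Segment endpoints: x in {0, 5.073}, y in {-2.812, 0}
xmin=0, ymin=-2.812, xmax=5.073, ymax=0

Answer: 0 -2.812 5.073 0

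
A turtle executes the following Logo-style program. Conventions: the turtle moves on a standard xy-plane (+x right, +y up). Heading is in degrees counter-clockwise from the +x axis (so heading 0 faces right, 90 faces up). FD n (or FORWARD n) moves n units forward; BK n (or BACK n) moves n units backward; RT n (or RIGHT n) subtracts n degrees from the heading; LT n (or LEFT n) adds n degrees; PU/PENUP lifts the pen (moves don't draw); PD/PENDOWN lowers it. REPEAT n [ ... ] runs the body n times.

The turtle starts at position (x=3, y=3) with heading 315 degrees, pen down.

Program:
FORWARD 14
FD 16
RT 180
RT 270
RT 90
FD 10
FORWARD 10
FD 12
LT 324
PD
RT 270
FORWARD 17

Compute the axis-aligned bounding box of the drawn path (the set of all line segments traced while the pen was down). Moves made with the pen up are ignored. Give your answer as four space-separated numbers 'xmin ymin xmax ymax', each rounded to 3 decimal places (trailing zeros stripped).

Answer: -15.205 -18.213 24.213 4.414

Derivation:
Executing turtle program step by step:
Start: pos=(3,3), heading=315, pen down
FD 14: (3,3) -> (12.899,-6.899) [heading=315, draw]
FD 16: (12.899,-6.899) -> (24.213,-18.213) [heading=315, draw]
RT 180: heading 315 -> 135
RT 270: heading 135 -> 225
RT 90: heading 225 -> 135
FD 10: (24.213,-18.213) -> (17.142,-11.142) [heading=135, draw]
FD 10: (17.142,-11.142) -> (10.071,-4.071) [heading=135, draw]
FD 12: (10.071,-4.071) -> (1.586,4.414) [heading=135, draw]
LT 324: heading 135 -> 99
PD: pen down
RT 270: heading 99 -> 189
FD 17: (1.586,4.414) -> (-15.205,1.755) [heading=189, draw]
Final: pos=(-15.205,1.755), heading=189, 6 segment(s) drawn

Segment endpoints: x in {-15.205, 1.586, 3, 10.071, 12.899, 17.142, 24.213}, y in {-18.213, -11.142, -6.899, -4.071, 1.755, 3, 4.414}
xmin=-15.205, ymin=-18.213, xmax=24.213, ymax=4.414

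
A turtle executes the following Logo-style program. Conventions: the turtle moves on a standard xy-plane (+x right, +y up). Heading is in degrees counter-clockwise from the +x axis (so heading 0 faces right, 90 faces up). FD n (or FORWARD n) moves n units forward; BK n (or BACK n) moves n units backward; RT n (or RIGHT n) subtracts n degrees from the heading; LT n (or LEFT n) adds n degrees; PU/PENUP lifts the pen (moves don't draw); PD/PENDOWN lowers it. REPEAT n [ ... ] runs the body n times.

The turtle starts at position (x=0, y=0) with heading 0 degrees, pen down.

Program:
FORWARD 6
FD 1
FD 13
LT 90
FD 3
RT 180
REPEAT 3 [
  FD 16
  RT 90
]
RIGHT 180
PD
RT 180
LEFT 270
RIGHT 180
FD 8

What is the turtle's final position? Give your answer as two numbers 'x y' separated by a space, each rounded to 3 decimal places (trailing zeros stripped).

Answer: 4 11

Derivation:
Executing turtle program step by step:
Start: pos=(0,0), heading=0, pen down
FD 6: (0,0) -> (6,0) [heading=0, draw]
FD 1: (6,0) -> (7,0) [heading=0, draw]
FD 13: (7,0) -> (20,0) [heading=0, draw]
LT 90: heading 0 -> 90
FD 3: (20,0) -> (20,3) [heading=90, draw]
RT 180: heading 90 -> 270
REPEAT 3 [
  -- iteration 1/3 --
  FD 16: (20,3) -> (20,-13) [heading=270, draw]
  RT 90: heading 270 -> 180
  -- iteration 2/3 --
  FD 16: (20,-13) -> (4,-13) [heading=180, draw]
  RT 90: heading 180 -> 90
  -- iteration 3/3 --
  FD 16: (4,-13) -> (4,3) [heading=90, draw]
  RT 90: heading 90 -> 0
]
RT 180: heading 0 -> 180
PD: pen down
RT 180: heading 180 -> 0
LT 270: heading 0 -> 270
RT 180: heading 270 -> 90
FD 8: (4,3) -> (4,11) [heading=90, draw]
Final: pos=(4,11), heading=90, 8 segment(s) drawn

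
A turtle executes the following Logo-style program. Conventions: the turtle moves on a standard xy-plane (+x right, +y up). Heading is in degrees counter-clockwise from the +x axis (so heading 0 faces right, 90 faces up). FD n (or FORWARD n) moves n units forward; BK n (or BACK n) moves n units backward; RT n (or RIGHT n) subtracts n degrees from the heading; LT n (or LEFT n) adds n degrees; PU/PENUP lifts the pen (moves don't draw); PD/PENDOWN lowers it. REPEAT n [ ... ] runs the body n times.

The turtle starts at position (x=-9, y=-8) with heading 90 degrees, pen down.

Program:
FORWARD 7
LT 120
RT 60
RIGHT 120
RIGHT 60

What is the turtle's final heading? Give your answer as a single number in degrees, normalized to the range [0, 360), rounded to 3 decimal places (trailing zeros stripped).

Executing turtle program step by step:
Start: pos=(-9,-8), heading=90, pen down
FD 7: (-9,-8) -> (-9,-1) [heading=90, draw]
LT 120: heading 90 -> 210
RT 60: heading 210 -> 150
RT 120: heading 150 -> 30
RT 60: heading 30 -> 330
Final: pos=(-9,-1), heading=330, 1 segment(s) drawn

Answer: 330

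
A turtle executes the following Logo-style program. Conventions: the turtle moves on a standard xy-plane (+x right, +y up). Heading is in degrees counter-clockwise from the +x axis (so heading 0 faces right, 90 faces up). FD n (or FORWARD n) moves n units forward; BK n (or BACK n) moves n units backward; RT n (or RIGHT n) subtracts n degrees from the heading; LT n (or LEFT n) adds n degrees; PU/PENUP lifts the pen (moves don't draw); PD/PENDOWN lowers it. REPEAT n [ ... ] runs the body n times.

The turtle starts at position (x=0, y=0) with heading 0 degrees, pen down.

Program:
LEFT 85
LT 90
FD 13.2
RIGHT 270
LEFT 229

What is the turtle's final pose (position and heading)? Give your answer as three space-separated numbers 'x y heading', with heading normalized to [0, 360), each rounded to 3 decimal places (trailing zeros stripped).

Answer: -13.15 1.15 134

Derivation:
Executing turtle program step by step:
Start: pos=(0,0), heading=0, pen down
LT 85: heading 0 -> 85
LT 90: heading 85 -> 175
FD 13.2: (0,0) -> (-13.15,1.15) [heading=175, draw]
RT 270: heading 175 -> 265
LT 229: heading 265 -> 134
Final: pos=(-13.15,1.15), heading=134, 1 segment(s) drawn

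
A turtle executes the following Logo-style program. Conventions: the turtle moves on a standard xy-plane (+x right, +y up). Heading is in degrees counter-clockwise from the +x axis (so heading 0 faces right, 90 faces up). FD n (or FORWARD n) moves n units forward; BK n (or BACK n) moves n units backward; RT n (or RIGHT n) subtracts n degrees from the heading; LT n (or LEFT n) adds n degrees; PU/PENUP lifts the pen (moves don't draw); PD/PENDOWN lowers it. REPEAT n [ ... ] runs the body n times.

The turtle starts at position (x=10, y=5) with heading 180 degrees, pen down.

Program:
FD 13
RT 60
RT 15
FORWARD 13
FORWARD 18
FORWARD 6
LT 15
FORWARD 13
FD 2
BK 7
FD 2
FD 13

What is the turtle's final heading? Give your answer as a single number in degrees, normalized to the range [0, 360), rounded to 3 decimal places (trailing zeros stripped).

Executing turtle program step by step:
Start: pos=(10,5), heading=180, pen down
FD 13: (10,5) -> (-3,5) [heading=180, draw]
RT 60: heading 180 -> 120
RT 15: heading 120 -> 105
FD 13: (-3,5) -> (-6.365,17.557) [heading=105, draw]
FD 18: (-6.365,17.557) -> (-11.023,34.944) [heading=105, draw]
FD 6: (-11.023,34.944) -> (-12.576,40.739) [heading=105, draw]
LT 15: heading 105 -> 120
FD 13: (-12.576,40.739) -> (-19.076,51.998) [heading=120, draw]
FD 2: (-19.076,51.998) -> (-20.076,53.73) [heading=120, draw]
BK 7: (-20.076,53.73) -> (-16.576,47.667) [heading=120, draw]
FD 2: (-16.576,47.667) -> (-17.576,49.4) [heading=120, draw]
FD 13: (-17.576,49.4) -> (-24.076,60.658) [heading=120, draw]
Final: pos=(-24.076,60.658), heading=120, 9 segment(s) drawn

Answer: 120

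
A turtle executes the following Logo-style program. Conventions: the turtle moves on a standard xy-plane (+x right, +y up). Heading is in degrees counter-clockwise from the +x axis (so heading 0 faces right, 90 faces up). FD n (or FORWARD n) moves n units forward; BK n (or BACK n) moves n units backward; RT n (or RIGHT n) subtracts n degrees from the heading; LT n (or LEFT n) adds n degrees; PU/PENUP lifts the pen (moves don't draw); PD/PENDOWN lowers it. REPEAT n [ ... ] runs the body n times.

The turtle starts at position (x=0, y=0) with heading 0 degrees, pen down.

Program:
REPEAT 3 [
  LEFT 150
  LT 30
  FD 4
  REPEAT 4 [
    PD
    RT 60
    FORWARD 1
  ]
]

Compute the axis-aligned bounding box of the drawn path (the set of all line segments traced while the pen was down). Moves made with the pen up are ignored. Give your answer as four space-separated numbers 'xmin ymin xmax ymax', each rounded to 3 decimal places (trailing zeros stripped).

Answer: -4.5 0 0.5 6.928

Derivation:
Executing turtle program step by step:
Start: pos=(0,0), heading=0, pen down
REPEAT 3 [
  -- iteration 1/3 --
  LT 150: heading 0 -> 150
  LT 30: heading 150 -> 180
  FD 4: (0,0) -> (-4,0) [heading=180, draw]
  REPEAT 4 [
    -- iteration 1/4 --
    PD: pen down
    RT 60: heading 180 -> 120
    FD 1: (-4,0) -> (-4.5,0.866) [heading=120, draw]
    -- iteration 2/4 --
    PD: pen down
    RT 60: heading 120 -> 60
    FD 1: (-4.5,0.866) -> (-4,1.732) [heading=60, draw]
    -- iteration 3/4 --
    PD: pen down
    RT 60: heading 60 -> 0
    FD 1: (-4,1.732) -> (-3,1.732) [heading=0, draw]
    -- iteration 4/4 --
    PD: pen down
    RT 60: heading 0 -> 300
    FD 1: (-3,1.732) -> (-2.5,0.866) [heading=300, draw]
  ]
  -- iteration 2/3 --
  LT 150: heading 300 -> 90
  LT 30: heading 90 -> 120
  FD 4: (-2.5,0.866) -> (-4.5,4.33) [heading=120, draw]
  REPEAT 4 [
    -- iteration 1/4 --
    PD: pen down
    RT 60: heading 120 -> 60
    FD 1: (-4.5,4.33) -> (-4,5.196) [heading=60, draw]
    -- iteration 2/4 --
    PD: pen down
    RT 60: heading 60 -> 0
    FD 1: (-4,5.196) -> (-3,5.196) [heading=0, draw]
    -- iteration 3/4 --
    PD: pen down
    RT 60: heading 0 -> 300
    FD 1: (-3,5.196) -> (-2.5,4.33) [heading=300, draw]
    -- iteration 4/4 --
    PD: pen down
    RT 60: heading 300 -> 240
    FD 1: (-2.5,4.33) -> (-3,3.464) [heading=240, draw]
  ]
  -- iteration 3/3 --
  LT 150: heading 240 -> 30
  LT 30: heading 30 -> 60
  FD 4: (-3,3.464) -> (-1,6.928) [heading=60, draw]
  REPEAT 4 [
    -- iteration 1/4 --
    PD: pen down
    RT 60: heading 60 -> 0
    FD 1: (-1,6.928) -> (0,6.928) [heading=0, draw]
    -- iteration 2/4 --
    PD: pen down
    RT 60: heading 0 -> 300
    FD 1: (0,6.928) -> (0.5,6.062) [heading=300, draw]
    -- iteration 3/4 --
    PD: pen down
    RT 60: heading 300 -> 240
    FD 1: (0.5,6.062) -> (0,5.196) [heading=240, draw]
    -- iteration 4/4 --
    PD: pen down
    RT 60: heading 240 -> 180
    FD 1: (0,5.196) -> (-1,5.196) [heading=180, draw]
  ]
]
Final: pos=(-1,5.196), heading=180, 15 segment(s) drawn

Segment endpoints: x in {-4.5, -4.5, -4, -4, -3, -3, -2.5, -2.5, -1, -1, 0, 0, 0, 0.5}, y in {0, 0, 0.866, 0.866, 1.732, 3.464, 4.33, 5.196, 6.062, 6.928}
xmin=-4.5, ymin=0, xmax=0.5, ymax=6.928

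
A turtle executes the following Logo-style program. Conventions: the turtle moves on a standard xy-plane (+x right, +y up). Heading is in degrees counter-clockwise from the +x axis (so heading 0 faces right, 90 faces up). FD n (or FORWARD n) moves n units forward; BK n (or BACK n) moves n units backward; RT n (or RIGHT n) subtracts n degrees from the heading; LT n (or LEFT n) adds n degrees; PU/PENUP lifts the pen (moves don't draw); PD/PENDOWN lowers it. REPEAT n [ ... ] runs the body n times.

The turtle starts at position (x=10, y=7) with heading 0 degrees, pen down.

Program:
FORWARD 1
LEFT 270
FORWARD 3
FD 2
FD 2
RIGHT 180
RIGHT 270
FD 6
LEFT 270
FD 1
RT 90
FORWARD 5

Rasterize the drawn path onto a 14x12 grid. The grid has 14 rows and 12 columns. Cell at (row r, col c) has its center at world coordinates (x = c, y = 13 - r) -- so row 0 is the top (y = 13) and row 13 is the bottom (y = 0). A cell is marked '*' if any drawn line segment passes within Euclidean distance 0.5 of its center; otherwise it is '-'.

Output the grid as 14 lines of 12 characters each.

Segment 0: (10,7) -> (11,7)
Segment 1: (11,7) -> (11,4)
Segment 2: (11,4) -> (11,2)
Segment 3: (11,2) -> (11,0)
Segment 4: (11,0) -> (5,-0)
Segment 5: (5,-0) -> (5,1)
Segment 6: (5,1) -> (10,1)

Answer: ------------
------------
------------
------------
------------
------------
----------**
-----------*
-----------*
-----------*
-----------*
-----------*
-----*******
-----*******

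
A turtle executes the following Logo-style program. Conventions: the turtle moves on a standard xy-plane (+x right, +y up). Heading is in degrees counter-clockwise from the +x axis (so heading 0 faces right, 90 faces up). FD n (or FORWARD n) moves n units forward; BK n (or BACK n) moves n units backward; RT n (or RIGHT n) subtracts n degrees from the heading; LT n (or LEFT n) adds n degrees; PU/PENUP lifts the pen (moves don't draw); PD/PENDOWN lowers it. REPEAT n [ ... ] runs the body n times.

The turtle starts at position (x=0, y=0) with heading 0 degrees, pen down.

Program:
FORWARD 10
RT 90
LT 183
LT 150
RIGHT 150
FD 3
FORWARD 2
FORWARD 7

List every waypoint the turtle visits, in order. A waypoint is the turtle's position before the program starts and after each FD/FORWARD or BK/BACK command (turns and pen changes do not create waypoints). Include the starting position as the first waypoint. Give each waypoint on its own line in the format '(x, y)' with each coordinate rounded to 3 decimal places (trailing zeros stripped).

Executing turtle program step by step:
Start: pos=(0,0), heading=0, pen down
FD 10: (0,0) -> (10,0) [heading=0, draw]
RT 90: heading 0 -> 270
LT 183: heading 270 -> 93
LT 150: heading 93 -> 243
RT 150: heading 243 -> 93
FD 3: (10,0) -> (9.843,2.996) [heading=93, draw]
FD 2: (9.843,2.996) -> (9.738,4.993) [heading=93, draw]
FD 7: (9.738,4.993) -> (9.372,11.984) [heading=93, draw]
Final: pos=(9.372,11.984), heading=93, 4 segment(s) drawn
Waypoints (5 total):
(0, 0)
(10, 0)
(9.843, 2.996)
(9.738, 4.993)
(9.372, 11.984)

Answer: (0, 0)
(10, 0)
(9.843, 2.996)
(9.738, 4.993)
(9.372, 11.984)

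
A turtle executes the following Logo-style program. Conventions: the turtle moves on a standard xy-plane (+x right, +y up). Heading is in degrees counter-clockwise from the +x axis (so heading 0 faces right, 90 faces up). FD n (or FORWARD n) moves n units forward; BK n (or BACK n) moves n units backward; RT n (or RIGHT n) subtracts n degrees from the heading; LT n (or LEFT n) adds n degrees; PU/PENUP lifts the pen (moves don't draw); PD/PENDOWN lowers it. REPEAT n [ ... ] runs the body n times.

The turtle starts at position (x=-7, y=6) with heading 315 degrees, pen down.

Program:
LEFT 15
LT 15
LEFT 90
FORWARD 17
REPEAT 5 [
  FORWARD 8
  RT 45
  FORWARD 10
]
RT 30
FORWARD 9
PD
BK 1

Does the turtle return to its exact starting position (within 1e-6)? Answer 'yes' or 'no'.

Answer: no

Derivation:
Executing turtle program step by step:
Start: pos=(-7,6), heading=315, pen down
LT 15: heading 315 -> 330
LT 15: heading 330 -> 345
LT 90: heading 345 -> 75
FD 17: (-7,6) -> (-2.6,22.421) [heading=75, draw]
REPEAT 5 [
  -- iteration 1/5 --
  FD 8: (-2.6,22.421) -> (-0.53,30.148) [heading=75, draw]
  RT 45: heading 75 -> 30
  FD 10: (-0.53,30.148) -> (8.131,35.148) [heading=30, draw]
  -- iteration 2/5 --
  FD 8: (8.131,35.148) -> (15.059,39.148) [heading=30, draw]
  RT 45: heading 30 -> 345
  FD 10: (15.059,39.148) -> (24.718,36.56) [heading=345, draw]
  -- iteration 3/5 --
  FD 8: (24.718,36.56) -> (32.446,34.489) [heading=345, draw]
  RT 45: heading 345 -> 300
  FD 10: (32.446,34.489) -> (37.446,25.829) [heading=300, draw]
  -- iteration 4/5 --
  FD 8: (37.446,25.829) -> (41.446,18.901) [heading=300, draw]
  RT 45: heading 300 -> 255
  FD 10: (41.446,18.901) -> (38.857,9.242) [heading=255, draw]
  -- iteration 5/5 --
  FD 8: (38.857,9.242) -> (36.787,1.514) [heading=255, draw]
  RT 45: heading 255 -> 210
  FD 10: (36.787,1.514) -> (28.127,-3.486) [heading=210, draw]
]
RT 30: heading 210 -> 180
FD 9: (28.127,-3.486) -> (19.127,-3.486) [heading=180, draw]
PD: pen down
BK 1: (19.127,-3.486) -> (20.127,-3.486) [heading=180, draw]
Final: pos=(20.127,-3.486), heading=180, 13 segment(s) drawn

Start position: (-7, 6)
Final position: (20.127, -3.486)
Distance = 28.737; >= 1e-6 -> NOT closed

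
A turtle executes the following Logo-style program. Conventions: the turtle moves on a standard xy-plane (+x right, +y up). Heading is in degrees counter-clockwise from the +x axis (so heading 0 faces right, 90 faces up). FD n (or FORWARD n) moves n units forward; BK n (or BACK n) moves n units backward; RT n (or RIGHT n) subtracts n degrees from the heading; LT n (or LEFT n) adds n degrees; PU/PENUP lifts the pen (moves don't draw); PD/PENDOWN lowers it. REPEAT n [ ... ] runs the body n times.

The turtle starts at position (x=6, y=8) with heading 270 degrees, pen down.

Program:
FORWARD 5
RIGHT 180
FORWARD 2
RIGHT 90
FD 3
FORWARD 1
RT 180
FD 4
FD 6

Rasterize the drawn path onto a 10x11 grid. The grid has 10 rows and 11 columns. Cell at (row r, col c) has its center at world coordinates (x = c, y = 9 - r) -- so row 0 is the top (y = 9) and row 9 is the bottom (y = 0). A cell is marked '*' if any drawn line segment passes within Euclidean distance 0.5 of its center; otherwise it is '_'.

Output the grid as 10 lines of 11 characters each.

Answer: ___________
______*____
______*____
______*____
***********
______*____
______*____
___________
___________
___________

Derivation:
Segment 0: (6,8) -> (6,3)
Segment 1: (6,3) -> (6,5)
Segment 2: (6,5) -> (9,5)
Segment 3: (9,5) -> (10,5)
Segment 4: (10,5) -> (6,5)
Segment 5: (6,5) -> (0,5)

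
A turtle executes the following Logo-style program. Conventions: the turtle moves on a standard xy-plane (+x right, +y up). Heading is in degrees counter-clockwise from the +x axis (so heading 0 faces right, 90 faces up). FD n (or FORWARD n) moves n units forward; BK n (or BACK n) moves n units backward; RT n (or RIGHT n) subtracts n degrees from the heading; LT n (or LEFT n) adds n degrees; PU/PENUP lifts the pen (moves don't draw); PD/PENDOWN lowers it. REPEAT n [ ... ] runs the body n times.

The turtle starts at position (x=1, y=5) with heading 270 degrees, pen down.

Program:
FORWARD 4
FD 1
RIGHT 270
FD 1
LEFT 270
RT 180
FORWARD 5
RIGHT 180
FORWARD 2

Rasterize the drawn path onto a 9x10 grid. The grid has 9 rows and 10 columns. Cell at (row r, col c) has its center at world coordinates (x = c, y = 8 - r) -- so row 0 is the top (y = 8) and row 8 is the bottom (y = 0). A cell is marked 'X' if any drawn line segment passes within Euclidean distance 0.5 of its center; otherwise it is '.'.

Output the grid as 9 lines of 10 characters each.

Answer: ..........
..........
..........
.XX.......
.XX.......
.XX.......
.XX.......
.XX.......
.XX.......

Derivation:
Segment 0: (1,5) -> (1,1)
Segment 1: (1,1) -> (1,0)
Segment 2: (1,0) -> (2,0)
Segment 3: (2,0) -> (2,5)
Segment 4: (2,5) -> (2,3)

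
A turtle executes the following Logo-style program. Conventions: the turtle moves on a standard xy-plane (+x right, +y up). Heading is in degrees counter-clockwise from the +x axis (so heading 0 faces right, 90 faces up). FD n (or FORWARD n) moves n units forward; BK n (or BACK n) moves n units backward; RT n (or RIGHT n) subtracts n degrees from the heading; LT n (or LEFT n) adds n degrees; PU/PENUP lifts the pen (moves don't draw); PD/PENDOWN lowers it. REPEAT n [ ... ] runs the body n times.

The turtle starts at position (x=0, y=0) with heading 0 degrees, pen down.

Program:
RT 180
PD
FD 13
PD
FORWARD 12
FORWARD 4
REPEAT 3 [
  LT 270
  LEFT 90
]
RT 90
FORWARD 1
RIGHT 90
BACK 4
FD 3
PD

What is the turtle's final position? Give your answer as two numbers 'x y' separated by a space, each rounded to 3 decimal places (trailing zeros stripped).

Answer: -30 1

Derivation:
Executing turtle program step by step:
Start: pos=(0,0), heading=0, pen down
RT 180: heading 0 -> 180
PD: pen down
FD 13: (0,0) -> (-13,0) [heading=180, draw]
PD: pen down
FD 12: (-13,0) -> (-25,0) [heading=180, draw]
FD 4: (-25,0) -> (-29,0) [heading=180, draw]
REPEAT 3 [
  -- iteration 1/3 --
  LT 270: heading 180 -> 90
  LT 90: heading 90 -> 180
  -- iteration 2/3 --
  LT 270: heading 180 -> 90
  LT 90: heading 90 -> 180
  -- iteration 3/3 --
  LT 270: heading 180 -> 90
  LT 90: heading 90 -> 180
]
RT 90: heading 180 -> 90
FD 1: (-29,0) -> (-29,1) [heading=90, draw]
RT 90: heading 90 -> 0
BK 4: (-29,1) -> (-33,1) [heading=0, draw]
FD 3: (-33,1) -> (-30,1) [heading=0, draw]
PD: pen down
Final: pos=(-30,1), heading=0, 6 segment(s) drawn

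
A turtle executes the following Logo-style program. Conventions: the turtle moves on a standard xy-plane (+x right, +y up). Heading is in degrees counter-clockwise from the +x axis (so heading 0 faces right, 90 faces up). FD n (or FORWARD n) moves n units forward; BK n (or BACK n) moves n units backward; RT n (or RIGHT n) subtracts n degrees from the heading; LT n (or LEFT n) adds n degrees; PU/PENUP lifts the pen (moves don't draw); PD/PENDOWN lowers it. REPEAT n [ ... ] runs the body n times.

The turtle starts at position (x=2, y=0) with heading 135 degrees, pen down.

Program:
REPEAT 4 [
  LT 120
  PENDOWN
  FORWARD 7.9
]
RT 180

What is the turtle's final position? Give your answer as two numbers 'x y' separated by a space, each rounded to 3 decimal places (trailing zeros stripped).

Executing turtle program step by step:
Start: pos=(2,0), heading=135, pen down
REPEAT 4 [
  -- iteration 1/4 --
  LT 120: heading 135 -> 255
  PD: pen down
  FD 7.9: (2,0) -> (-0.045,-7.631) [heading=255, draw]
  -- iteration 2/4 --
  LT 120: heading 255 -> 15
  PD: pen down
  FD 7.9: (-0.045,-7.631) -> (7.586,-5.586) [heading=15, draw]
  -- iteration 3/4 --
  LT 120: heading 15 -> 135
  PD: pen down
  FD 7.9: (7.586,-5.586) -> (2,0) [heading=135, draw]
  -- iteration 4/4 --
  LT 120: heading 135 -> 255
  PD: pen down
  FD 7.9: (2,0) -> (-0.045,-7.631) [heading=255, draw]
]
RT 180: heading 255 -> 75
Final: pos=(-0.045,-7.631), heading=75, 4 segment(s) drawn

Answer: -0.045 -7.631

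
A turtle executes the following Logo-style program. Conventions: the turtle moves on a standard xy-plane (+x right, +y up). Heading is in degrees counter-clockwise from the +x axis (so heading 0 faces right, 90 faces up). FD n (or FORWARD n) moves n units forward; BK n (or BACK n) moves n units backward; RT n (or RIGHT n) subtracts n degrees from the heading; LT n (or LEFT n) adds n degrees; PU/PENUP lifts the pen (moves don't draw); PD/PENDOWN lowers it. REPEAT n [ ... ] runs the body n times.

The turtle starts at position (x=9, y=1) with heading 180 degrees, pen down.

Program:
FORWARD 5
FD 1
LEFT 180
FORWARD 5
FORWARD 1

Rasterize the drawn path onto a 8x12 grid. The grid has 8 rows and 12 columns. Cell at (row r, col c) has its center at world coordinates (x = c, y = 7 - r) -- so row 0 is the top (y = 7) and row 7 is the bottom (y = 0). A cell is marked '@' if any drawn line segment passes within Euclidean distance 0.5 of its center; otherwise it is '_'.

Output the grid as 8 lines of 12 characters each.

Segment 0: (9,1) -> (4,1)
Segment 1: (4,1) -> (3,1)
Segment 2: (3,1) -> (8,1)
Segment 3: (8,1) -> (9,1)

Answer: ____________
____________
____________
____________
____________
____________
___@@@@@@@__
____________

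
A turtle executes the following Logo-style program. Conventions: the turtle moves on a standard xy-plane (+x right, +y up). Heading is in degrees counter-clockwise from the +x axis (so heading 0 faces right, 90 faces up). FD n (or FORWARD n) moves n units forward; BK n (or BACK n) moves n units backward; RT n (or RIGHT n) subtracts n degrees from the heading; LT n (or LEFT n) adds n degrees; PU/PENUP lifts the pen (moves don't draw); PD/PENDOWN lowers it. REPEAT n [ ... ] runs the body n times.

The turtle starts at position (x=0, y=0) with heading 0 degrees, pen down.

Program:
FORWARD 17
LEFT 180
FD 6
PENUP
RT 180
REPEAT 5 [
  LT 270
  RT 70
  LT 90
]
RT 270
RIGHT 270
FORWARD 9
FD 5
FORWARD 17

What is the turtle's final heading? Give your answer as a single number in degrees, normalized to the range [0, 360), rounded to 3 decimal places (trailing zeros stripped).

Executing turtle program step by step:
Start: pos=(0,0), heading=0, pen down
FD 17: (0,0) -> (17,0) [heading=0, draw]
LT 180: heading 0 -> 180
FD 6: (17,0) -> (11,0) [heading=180, draw]
PU: pen up
RT 180: heading 180 -> 0
REPEAT 5 [
  -- iteration 1/5 --
  LT 270: heading 0 -> 270
  RT 70: heading 270 -> 200
  LT 90: heading 200 -> 290
  -- iteration 2/5 --
  LT 270: heading 290 -> 200
  RT 70: heading 200 -> 130
  LT 90: heading 130 -> 220
  -- iteration 3/5 --
  LT 270: heading 220 -> 130
  RT 70: heading 130 -> 60
  LT 90: heading 60 -> 150
  -- iteration 4/5 --
  LT 270: heading 150 -> 60
  RT 70: heading 60 -> 350
  LT 90: heading 350 -> 80
  -- iteration 5/5 --
  LT 270: heading 80 -> 350
  RT 70: heading 350 -> 280
  LT 90: heading 280 -> 10
]
RT 270: heading 10 -> 100
RT 270: heading 100 -> 190
FD 9: (11,0) -> (2.137,-1.563) [heading=190, move]
FD 5: (2.137,-1.563) -> (-2.787,-2.431) [heading=190, move]
FD 17: (-2.787,-2.431) -> (-19.529,-5.383) [heading=190, move]
Final: pos=(-19.529,-5.383), heading=190, 2 segment(s) drawn

Answer: 190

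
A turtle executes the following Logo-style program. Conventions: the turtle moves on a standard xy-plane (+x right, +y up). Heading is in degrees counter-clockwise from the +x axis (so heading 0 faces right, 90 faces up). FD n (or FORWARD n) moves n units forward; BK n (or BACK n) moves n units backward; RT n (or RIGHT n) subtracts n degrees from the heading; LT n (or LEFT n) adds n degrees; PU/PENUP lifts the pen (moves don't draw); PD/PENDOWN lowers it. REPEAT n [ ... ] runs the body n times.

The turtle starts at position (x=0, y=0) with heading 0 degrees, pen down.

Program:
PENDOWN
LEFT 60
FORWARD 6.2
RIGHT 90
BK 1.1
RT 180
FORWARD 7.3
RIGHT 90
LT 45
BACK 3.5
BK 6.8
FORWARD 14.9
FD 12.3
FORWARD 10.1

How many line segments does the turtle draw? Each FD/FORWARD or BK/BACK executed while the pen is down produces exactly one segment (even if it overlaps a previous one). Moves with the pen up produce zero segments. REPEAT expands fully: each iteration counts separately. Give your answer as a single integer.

Answer: 8

Derivation:
Executing turtle program step by step:
Start: pos=(0,0), heading=0, pen down
PD: pen down
LT 60: heading 0 -> 60
FD 6.2: (0,0) -> (3.1,5.369) [heading=60, draw]
RT 90: heading 60 -> 330
BK 1.1: (3.1,5.369) -> (2.147,5.919) [heading=330, draw]
RT 180: heading 330 -> 150
FD 7.3: (2.147,5.919) -> (-4.175,9.569) [heading=150, draw]
RT 90: heading 150 -> 60
LT 45: heading 60 -> 105
BK 3.5: (-4.175,9.569) -> (-3.269,6.189) [heading=105, draw]
BK 6.8: (-3.269,6.189) -> (-1.509,-0.38) [heading=105, draw]
FD 14.9: (-1.509,-0.38) -> (-5.365,14.013) [heading=105, draw]
FD 12.3: (-5.365,14.013) -> (-8.549,25.894) [heading=105, draw]
FD 10.1: (-8.549,25.894) -> (-11.163,35.649) [heading=105, draw]
Final: pos=(-11.163,35.649), heading=105, 8 segment(s) drawn
Segments drawn: 8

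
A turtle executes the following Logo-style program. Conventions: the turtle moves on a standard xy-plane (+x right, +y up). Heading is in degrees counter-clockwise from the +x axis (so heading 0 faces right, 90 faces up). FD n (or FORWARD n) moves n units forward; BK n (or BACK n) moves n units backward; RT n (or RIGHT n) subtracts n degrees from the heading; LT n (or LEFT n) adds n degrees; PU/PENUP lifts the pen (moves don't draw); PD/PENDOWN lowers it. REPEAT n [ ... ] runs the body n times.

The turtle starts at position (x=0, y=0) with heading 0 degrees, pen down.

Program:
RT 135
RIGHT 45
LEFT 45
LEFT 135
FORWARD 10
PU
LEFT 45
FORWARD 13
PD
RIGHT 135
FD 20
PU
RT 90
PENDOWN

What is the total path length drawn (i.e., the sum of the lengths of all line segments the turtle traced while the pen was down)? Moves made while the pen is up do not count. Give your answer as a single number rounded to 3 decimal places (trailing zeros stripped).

Executing turtle program step by step:
Start: pos=(0,0), heading=0, pen down
RT 135: heading 0 -> 225
RT 45: heading 225 -> 180
LT 45: heading 180 -> 225
LT 135: heading 225 -> 0
FD 10: (0,0) -> (10,0) [heading=0, draw]
PU: pen up
LT 45: heading 0 -> 45
FD 13: (10,0) -> (19.192,9.192) [heading=45, move]
PD: pen down
RT 135: heading 45 -> 270
FD 20: (19.192,9.192) -> (19.192,-10.808) [heading=270, draw]
PU: pen up
RT 90: heading 270 -> 180
PD: pen down
Final: pos=(19.192,-10.808), heading=180, 2 segment(s) drawn

Segment lengths:
  seg 1: (0,0) -> (10,0), length = 10
  seg 2: (19.192,9.192) -> (19.192,-10.808), length = 20
Total = 30

Answer: 30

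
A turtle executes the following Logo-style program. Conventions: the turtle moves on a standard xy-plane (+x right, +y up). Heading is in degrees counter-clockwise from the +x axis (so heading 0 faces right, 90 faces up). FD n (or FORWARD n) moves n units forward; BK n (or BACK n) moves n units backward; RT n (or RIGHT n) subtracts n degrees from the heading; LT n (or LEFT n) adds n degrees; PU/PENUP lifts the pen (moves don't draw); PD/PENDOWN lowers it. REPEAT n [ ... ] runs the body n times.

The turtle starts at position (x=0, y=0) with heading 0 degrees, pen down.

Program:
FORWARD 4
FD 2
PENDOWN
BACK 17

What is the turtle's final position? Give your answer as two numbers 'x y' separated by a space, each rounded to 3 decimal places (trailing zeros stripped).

Executing turtle program step by step:
Start: pos=(0,0), heading=0, pen down
FD 4: (0,0) -> (4,0) [heading=0, draw]
FD 2: (4,0) -> (6,0) [heading=0, draw]
PD: pen down
BK 17: (6,0) -> (-11,0) [heading=0, draw]
Final: pos=(-11,0), heading=0, 3 segment(s) drawn

Answer: -11 0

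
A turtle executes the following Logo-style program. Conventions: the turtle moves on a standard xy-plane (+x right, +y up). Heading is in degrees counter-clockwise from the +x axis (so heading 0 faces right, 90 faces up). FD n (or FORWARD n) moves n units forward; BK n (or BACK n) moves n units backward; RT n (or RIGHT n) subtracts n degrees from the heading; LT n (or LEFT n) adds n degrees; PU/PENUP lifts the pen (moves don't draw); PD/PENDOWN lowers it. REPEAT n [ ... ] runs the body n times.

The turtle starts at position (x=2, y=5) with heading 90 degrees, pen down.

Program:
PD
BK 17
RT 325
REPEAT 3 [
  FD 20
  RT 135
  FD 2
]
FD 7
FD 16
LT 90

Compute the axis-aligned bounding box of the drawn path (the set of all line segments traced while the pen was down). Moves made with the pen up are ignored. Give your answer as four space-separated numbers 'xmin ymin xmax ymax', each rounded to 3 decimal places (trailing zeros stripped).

Executing turtle program step by step:
Start: pos=(2,5), heading=90, pen down
PD: pen down
BK 17: (2,5) -> (2,-12) [heading=90, draw]
RT 325: heading 90 -> 125
REPEAT 3 [
  -- iteration 1/3 --
  FD 20: (2,-12) -> (-9.472,4.383) [heading=125, draw]
  RT 135: heading 125 -> 350
  FD 2: (-9.472,4.383) -> (-7.502,4.036) [heading=350, draw]
  -- iteration 2/3 --
  FD 20: (-7.502,4.036) -> (12.194,0.563) [heading=350, draw]
  RT 135: heading 350 -> 215
  FD 2: (12.194,0.563) -> (10.556,-0.584) [heading=215, draw]
  -- iteration 3/3 --
  FD 20: (10.556,-0.584) -> (-5.827,-12.056) [heading=215, draw]
  RT 135: heading 215 -> 80
  FD 2: (-5.827,-12.056) -> (-5.48,-10.086) [heading=80, draw]
]
FD 7: (-5.48,-10.086) -> (-4.264,-3.193) [heading=80, draw]
FD 16: (-4.264,-3.193) -> (-1.486,12.564) [heading=80, draw]
LT 90: heading 80 -> 170
Final: pos=(-1.486,12.564), heading=170, 9 segment(s) drawn

Segment endpoints: x in {-9.472, -7.502, -5.827, -5.48, -4.264, -1.486, 2, 2, 10.556, 12.194}, y in {-12.056, -12, -10.086, -3.193, -0.584, 0.563, 4.036, 4.383, 5, 12.564}
xmin=-9.472, ymin=-12.056, xmax=12.194, ymax=12.564

Answer: -9.472 -12.056 12.194 12.564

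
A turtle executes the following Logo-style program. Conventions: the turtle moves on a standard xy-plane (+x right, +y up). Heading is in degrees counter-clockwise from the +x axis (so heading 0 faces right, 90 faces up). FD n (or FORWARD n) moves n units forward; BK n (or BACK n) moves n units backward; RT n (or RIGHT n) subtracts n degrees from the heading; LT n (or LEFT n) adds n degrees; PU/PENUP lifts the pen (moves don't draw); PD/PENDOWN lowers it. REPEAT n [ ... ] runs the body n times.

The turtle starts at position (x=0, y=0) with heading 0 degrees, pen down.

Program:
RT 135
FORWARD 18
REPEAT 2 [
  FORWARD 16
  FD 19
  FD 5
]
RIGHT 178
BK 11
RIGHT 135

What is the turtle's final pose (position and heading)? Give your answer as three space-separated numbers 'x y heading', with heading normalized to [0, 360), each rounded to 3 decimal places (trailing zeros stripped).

Answer: -76.798 -77.341 272

Derivation:
Executing turtle program step by step:
Start: pos=(0,0), heading=0, pen down
RT 135: heading 0 -> 225
FD 18: (0,0) -> (-12.728,-12.728) [heading=225, draw]
REPEAT 2 [
  -- iteration 1/2 --
  FD 16: (-12.728,-12.728) -> (-24.042,-24.042) [heading=225, draw]
  FD 19: (-24.042,-24.042) -> (-37.477,-37.477) [heading=225, draw]
  FD 5: (-37.477,-37.477) -> (-41.012,-41.012) [heading=225, draw]
  -- iteration 2/2 --
  FD 16: (-41.012,-41.012) -> (-52.326,-52.326) [heading=225, draw]
  FD 19: (-52.326,-52.326) -> (-65.761,-65.761) [heading=225, draw]
  FD 5: (-65.761,-65.761) -> (-69.296,-69.296) [heading=225, draw]
]
RT 178: heading 225 -> 47
BK 11: (-69.296,-69.296) -> (-76.798,-77.341) [heading=47, draw]
RT 135: heading 47 -> 272
Final: pos=(-76.798,-77.341), heading=272, 8 segment(s) drawn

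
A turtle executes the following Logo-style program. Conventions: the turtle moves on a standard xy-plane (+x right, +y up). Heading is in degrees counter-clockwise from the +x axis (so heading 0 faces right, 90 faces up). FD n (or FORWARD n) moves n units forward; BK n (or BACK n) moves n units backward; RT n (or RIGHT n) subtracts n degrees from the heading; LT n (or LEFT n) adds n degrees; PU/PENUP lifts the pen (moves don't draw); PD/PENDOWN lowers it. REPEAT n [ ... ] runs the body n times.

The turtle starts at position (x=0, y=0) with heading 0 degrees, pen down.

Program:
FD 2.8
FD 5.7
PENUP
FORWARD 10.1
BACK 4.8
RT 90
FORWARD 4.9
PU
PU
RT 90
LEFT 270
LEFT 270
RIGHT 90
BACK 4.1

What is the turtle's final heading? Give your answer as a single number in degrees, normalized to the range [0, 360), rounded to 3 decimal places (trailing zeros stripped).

Answer: 270

Derivation:
Executing turtle program step by step:
Start: pos=(0,0), heading=0, pen down
FD 2.8: (0,0) -> (2.8,0) [heading=0, draw]
FD 5.7: (2.8,0) -> (8.5,0) [heading=0, draw]
PU: pen up
FD 10.1: (8.5,0) -> (18.6,0) [heading=0, move]
BK 4.8: (18.6,0) -> (13.8,0) [heading=0, move]
RT 90: heading 0 -> 270
FD 4.9: (13.8,0) -> (13.8,-4.9) [heading=270, move]
PU: pen up
PU: pen up
RT 90: heading 270 -> 180
LT 270: heading 180 -> 90
LT 270: heading 90 -> 0
RT 90: heading 0 -> 270
BK 4.1: (13.8,-4.9) -> (13.8,-0.8) [heading=270, move]
Final: pos=(13.8,-0.8), heading=270, 2 segment(s) drawn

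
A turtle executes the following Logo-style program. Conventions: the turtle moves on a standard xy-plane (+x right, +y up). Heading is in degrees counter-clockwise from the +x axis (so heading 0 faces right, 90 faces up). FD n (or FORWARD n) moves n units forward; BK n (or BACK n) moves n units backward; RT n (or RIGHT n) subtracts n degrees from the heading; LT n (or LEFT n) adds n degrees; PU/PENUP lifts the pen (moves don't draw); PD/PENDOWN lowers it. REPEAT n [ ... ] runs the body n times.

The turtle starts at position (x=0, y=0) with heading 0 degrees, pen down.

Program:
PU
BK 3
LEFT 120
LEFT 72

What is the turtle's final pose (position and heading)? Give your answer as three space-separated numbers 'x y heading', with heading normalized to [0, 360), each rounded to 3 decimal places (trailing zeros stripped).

Answer: -3 0 192

Derivation:
Executing turtle program step by step:
Start: pos=(0,0), heading=0, pen down
PU: pen up
BK 3: (0,0) -> (-3,0) [heading=0, move]
LT 120: heading 0 -> 120
LT 72: heading 120 -> 192
Final: pos=(-3,0), heading=192, 0 segment(s) drawn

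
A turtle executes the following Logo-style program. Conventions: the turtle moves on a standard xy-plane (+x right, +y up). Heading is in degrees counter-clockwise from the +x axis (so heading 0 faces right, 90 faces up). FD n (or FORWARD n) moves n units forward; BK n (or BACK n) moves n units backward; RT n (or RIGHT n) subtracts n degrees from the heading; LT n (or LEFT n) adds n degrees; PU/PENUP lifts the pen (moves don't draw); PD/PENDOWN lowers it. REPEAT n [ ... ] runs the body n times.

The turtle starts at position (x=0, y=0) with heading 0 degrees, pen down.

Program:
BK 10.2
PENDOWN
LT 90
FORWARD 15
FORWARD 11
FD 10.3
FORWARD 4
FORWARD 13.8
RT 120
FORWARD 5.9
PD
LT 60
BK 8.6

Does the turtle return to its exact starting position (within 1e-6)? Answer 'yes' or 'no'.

Executing turtle program step by step:
Start: pos=(0,0), heading=0, pen down
BK 10.2: (0,0) -> (-10.2,0) [heading=0, draw]
PD: pen down
LT 90: heading 0 -> 90
FD 15: (-10.2,0) -> (-10.2,15) [heading=90, draw]
FD 11: (-10.2,15) -> (-10.2,26) [heading=90, draw]
FD 10.3: (-10.2,26) -> (-10.2,36.3) [heading=90, draw]
FD 4: (-10.2,36.3) -> (-10.2,40.3) [heading=90, draw]
FD 13.8: (-10.2,40.3) -> (-10.2,54.1) [heading=90, draw]
RT 120: heading 90 -> 330
FD 5.9: (-10.2,54.1) -> (-5.09,51.15) [heading=330, draw]
PD: pen down
LT 60: heading 330 -> 30
BK 8.6: (-5.09,51.15) -> (-12.538,46.85) [heading=30, draw]
Final: pos=(-12.538,46.85), heading=30, 8 segment(s) drawn

Start position: (0, 0)
Final position: (-12.538, 46.85)
Distance = 48.499; >= 1e-6 -> NOT closed

Answer: no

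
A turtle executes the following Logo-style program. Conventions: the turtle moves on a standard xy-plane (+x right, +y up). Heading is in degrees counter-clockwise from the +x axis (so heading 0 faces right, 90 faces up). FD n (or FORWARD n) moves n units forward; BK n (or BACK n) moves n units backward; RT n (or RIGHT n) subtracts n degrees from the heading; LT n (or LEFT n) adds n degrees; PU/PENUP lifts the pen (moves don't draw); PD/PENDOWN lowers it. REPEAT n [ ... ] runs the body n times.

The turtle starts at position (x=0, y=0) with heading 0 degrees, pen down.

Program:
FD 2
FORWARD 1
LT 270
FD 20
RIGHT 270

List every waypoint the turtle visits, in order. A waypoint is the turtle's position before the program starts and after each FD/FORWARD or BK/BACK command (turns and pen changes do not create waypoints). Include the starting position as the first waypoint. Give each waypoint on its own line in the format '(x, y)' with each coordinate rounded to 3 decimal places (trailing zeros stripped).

Answer: (0, 0)
(2, 0)
(3, 0)
(3, -20)

Derivation:
Executing turtle program step by step:
Start: pos=(0,0), heading=0, pen down
FD 2: (0,0) -> (2,0) [heading=0, draw]
FD 1: (2,0) -> (3,0) [heading=0, draw]
LT 270: heading 0 -> 270
FD 20: (3,0) -> (3,-20) [heading=270, draw]
RT 270: heading 270 -> 0
Final: pos=(3,-20), heading=0, 3 segment(s) drawn
Waypoints (4 total):
(0, 0)
(2, 0)
(3, 0)
(3, -20)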